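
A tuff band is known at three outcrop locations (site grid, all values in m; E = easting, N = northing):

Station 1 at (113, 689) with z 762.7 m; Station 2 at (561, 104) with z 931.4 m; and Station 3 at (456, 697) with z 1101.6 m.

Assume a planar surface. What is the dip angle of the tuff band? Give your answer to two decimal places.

47.21°

Two edge vectors: Station 1→Station 2 = (448, -585, 168.7), Station 1→Station 3 = (343, 8, 338.9).
Normal n = (Station 1→Station 2) × (Station 1→Station 3) = (-199606.1, -93963.1, 204239).
So ∂z/∂E = −n_x/n_z = 0.97732 and ∂z/∂N = −n_y/n_z = 0.46006.
Gradient magnitude |∇z| = √(a² + b²) = √(0.95515 + 0.21166) = 1.08019.
True dip = arctan(1.08019) = 47.21°, dipping toward WSW (azimuth ≈ 245°).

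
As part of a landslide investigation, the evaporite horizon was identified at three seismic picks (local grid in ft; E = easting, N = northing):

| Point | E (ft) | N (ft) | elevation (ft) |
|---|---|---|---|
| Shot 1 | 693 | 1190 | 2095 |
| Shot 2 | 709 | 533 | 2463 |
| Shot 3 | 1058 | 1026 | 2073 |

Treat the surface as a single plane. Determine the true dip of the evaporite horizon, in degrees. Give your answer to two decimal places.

Let the plane be z = a·E + b·N + c.
Shot 2−Shot 1: 16a − 657b = 368;  Shot 3−Shot 1: 365a − 164b = −22.
Solving gives a = −0.31540, b = −0.56780.
Gradient magnitude |∇z| = √(a² + b²) = √(0.09947 + 0.32240) = 0.64952.
True dip = arctan(0.64952) = 33.00°, dipping toward NNE (azimuth ≈ 029°).

33.00°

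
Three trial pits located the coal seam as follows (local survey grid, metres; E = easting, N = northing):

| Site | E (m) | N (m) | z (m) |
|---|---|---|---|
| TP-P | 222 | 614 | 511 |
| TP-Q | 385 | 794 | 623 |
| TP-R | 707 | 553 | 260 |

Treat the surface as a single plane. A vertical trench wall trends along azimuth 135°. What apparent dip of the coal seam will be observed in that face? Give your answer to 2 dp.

44.17°

Let the plane be z = a·E + b·N + c.
TP-Q−TP-P: 163a + 180b = 112;  TP-R−TP-P: 485a − 61b = −251.
Solving gives a = −0.39435, b = 0.97933.
Unit vector along 135° is (sin 135°, cos 135°) = (0.7071, -0.7071).
Slope in that direction = a·(0.7071) + b·(-0.7071) = −0.97134.
Apparent dip = arctan|0.97134| = 44.17° (true dip is 46.6°, so apparent ≤ true as expected).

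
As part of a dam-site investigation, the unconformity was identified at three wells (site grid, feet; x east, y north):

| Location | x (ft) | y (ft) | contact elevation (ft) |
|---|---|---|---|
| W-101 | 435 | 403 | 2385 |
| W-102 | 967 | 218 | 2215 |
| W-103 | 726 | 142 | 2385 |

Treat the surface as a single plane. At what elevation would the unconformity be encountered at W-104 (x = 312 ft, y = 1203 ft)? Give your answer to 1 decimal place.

Let the plane be z = a·x + b·y + c.
W-102−W-101: 532a − 185b = −170;  W-103−W-101: 291a − 261b = 0.
Solving gives a = −0.521896, b = −0.581884.
Then c = 2385 − a·435 − b·403 = 2846.52.
At (312, 1203): z = −162.8 − 700.0 + 2846.52 = 1983.7 ft.

1983.7 ft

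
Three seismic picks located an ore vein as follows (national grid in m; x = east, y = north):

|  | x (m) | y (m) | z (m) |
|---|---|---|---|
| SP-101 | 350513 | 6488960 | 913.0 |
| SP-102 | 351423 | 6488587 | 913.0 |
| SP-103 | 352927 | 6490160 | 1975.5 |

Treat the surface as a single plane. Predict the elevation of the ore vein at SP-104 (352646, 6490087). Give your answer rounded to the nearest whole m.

1884 m

Let the plane be z = a·x + b·y + c.
SP-102−SP-101: 910a − 373b = 0;  SP-103−SP-101: 2414a + 1200b = 1062.5.
Solving gives a = 0.19890992, b = 0.48527621.
Then c = 913 − a·350513 − b·6488960 = −3217745.44.
At (352646, 6490087): z = 70144.8 + 3149484.8 − 3217745.44 = 1884.2 m.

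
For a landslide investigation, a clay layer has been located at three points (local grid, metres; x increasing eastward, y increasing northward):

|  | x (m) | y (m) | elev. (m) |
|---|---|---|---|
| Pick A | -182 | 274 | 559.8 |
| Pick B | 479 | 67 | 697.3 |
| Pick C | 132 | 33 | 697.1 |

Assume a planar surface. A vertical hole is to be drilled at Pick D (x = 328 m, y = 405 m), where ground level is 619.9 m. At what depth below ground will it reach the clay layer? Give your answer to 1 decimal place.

Let the plane be z = a·x + b·y + c.
Pick B−Pick A: 661a − 207b = 137.5;  Pick C−Pick A: 314a − 241b = 137.3.
Solving gives a = 0.05001, b = −0.50455.
Then c = 559.8 − a·-182 − b·274 = 707.15.
At (328, 405): z_contact = 16.40 − 204.34 + 707.15 = 519.21 m.
Depth below ground = 619.9 − 519.21 = 100.7 m.

100.7 m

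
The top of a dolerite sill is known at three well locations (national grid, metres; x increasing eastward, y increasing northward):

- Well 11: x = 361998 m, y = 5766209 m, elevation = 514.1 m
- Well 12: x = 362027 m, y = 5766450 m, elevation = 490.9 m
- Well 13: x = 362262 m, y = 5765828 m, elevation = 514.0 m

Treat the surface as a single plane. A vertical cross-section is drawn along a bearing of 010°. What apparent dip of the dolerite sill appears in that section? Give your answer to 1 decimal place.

Let the plane be z = a·x + b·y + c.
Well 12−Well 11: 29a + 241b = −23.2;  Well 13−Well 11: 264a − 381b = −0.1.
Solving gives a = −0.11869, b = −0.08198.
Unit vector along 010° is (sin 10°, cos 10°) = (0.1736, 0.9848).
Slope in that direction = a·(0.1736) + b·(0.9848) = −0.10135.
Apparent dip = arctan|0.10135| = 5.8° (true dip is 8.2°, so apparent ≤ true as expected).

5.8°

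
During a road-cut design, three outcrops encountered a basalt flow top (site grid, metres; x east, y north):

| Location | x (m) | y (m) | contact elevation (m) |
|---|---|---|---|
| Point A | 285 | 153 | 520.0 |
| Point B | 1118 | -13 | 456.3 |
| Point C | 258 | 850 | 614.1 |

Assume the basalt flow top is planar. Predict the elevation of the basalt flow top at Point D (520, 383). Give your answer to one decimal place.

Let the plane be z = a·x + b·y + c.
Point B−Point A: 833a − 166b = −63.7;  Point C−Point A: −27a + 697b = 94.1.
Solving gives a = −0.049952, b = 0.133072.
Then c = 520 − a·285 − b·153 = 513.88.
At (520, 383): z = −26.0 + 51.0 + 513.88 = 538.9 m.

538.9 m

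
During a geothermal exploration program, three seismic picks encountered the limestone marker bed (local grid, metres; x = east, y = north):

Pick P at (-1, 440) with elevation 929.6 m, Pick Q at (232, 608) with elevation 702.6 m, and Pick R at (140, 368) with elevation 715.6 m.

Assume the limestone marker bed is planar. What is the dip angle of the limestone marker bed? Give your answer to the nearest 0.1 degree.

Let the plane be z = a·x + b·y + c.
Pick Q−Pick P: 233a + 168b = −227;  Pick R−Pick P: 141a − 72b = −214.
Solving gives a = −1.29241, b = 0.44126.
Gradient magnitude |∇z| = √(a² + b²) = √(1.67032 + 0.19471) = 1.36566.
True dip = arctan(1.36566) = 53.8°, dipping toward ESE (azimuth ≈ 109°).

53.8°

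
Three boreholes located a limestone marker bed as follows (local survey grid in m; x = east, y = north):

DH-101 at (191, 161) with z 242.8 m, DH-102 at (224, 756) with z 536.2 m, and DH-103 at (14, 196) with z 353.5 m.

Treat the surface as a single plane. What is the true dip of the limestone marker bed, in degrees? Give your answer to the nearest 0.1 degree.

Two edge vectors: DH-101→DH-102 = (33, 595, 293.4), DH-101→DH-103 = (-177, 35, 110.7).
Normal n = (DH-101→DH-102) × (DH-101→DH-103) = (55597.5, -55584.9, 106470).
So ∂z/∂x = −n_x/n_z = −0.52219 and ∂z/∂y = −n_y/n_z = 0.52207.
Gradient magnitude |∇z| = √(a² + b²) = √(0.27268 + 0.27256) = 0.73840.
True dip = arctan(0.73840) = 36.4°, dipping toward SE (azimuth ≈ 135°).

36.4°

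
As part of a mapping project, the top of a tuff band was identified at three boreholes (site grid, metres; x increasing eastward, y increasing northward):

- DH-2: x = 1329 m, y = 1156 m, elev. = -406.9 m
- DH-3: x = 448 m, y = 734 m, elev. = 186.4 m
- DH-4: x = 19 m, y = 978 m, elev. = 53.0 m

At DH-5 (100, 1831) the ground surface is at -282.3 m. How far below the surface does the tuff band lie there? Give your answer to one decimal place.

Two edge vectors: DH-2→DH-3 = (-881, -422, 593.3), DH-2→DH-4 = (-1310, -178, 459.9).
Normal n = (DH-2→DH-3) × (DH-2→DH-4) = (-88470.4, -372051.1, -396002).
So ∂z/∂x = −n_x/n_z = −0.223409 and ∂z/∂y = −n_y/n_z = −0.939518.
Intercept c from DH-2: -406.9 + 296.91 + 1086.08 = 976.09.
At (100, 1831): z_contact = −22.34 − 1720.26 + 976.09 = -766.51 m.
Depth below ground = -282.3 − (-766.51) = 484.2 m.

484.2 m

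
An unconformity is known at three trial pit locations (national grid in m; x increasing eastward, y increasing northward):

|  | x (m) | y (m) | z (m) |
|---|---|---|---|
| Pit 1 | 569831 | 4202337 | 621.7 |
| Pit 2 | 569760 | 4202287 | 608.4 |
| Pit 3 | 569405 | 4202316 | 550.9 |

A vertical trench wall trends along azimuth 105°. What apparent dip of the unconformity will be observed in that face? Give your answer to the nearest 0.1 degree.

Two edge vectors: Pit 1→Pit 2 = (-71, -50, -13.3), Pit 1→Pit 3 = (-426, -21, -70.8).
Normal n = (Pit 1→Pit 2) × (Pit 1→Pit 3) = (3260.7, 639, -19809).
So ∂z/∂x = −n_x/n_z = 0.16461 and ∂z/∂y = −n_y/n_z = 0.03226.
Unit vector along 105° is (sin 105°, cos 105°) = (0.9659, -0.2588).
Slope in that direction = a·(0.9659) + b·(-0.2588) = 0.15065.
Apparent dip = arctan|0.15065| = 8.6° (true dip is 9.5°, so apparent ≤ true as expected).

8.6°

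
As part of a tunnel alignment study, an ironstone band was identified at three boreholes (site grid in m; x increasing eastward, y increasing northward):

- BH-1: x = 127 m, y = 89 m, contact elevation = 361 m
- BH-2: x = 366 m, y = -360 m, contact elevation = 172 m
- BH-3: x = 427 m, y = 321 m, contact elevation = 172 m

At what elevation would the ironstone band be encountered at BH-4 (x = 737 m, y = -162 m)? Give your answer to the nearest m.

Let the plane be z = a·x + b·y + c.
BH-2−BH-1: 239a − 449b = −189;  BH-3−BH-1: 300a + 232b = −189.
Solving gives a = −0.67689, b = 0.06063.
Then c = 361 − a·127 − b·89 = 441.57.
At (737, -162): z = −498.9 − 9.8 + 441.57 = -67.1 m.

-67 m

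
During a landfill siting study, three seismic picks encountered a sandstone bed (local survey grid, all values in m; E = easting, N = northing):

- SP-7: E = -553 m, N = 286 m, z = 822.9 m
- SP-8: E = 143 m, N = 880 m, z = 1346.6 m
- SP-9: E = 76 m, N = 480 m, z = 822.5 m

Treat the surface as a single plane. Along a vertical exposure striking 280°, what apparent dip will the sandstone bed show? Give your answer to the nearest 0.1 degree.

Let the plane be z = a·E + b·N + c.
SP-8−SP-7: 696a + 594b = 523.7;  SP-9−SP-7: 629a + 194b = −0.4.
Solving gives a = −0.42680, b = 1.38174.
Unit vector along 280° is (sin 280°, cos 280°) = (-0.9848, 0.1736).
Slope in that direction = a·(-0.9848) + b·(0.1736) = 0.66025.
Apparent dip = arctan|0.66025| = 33.4° (true dip is 55.3°, so apparent ≤ true as expected).

33.4°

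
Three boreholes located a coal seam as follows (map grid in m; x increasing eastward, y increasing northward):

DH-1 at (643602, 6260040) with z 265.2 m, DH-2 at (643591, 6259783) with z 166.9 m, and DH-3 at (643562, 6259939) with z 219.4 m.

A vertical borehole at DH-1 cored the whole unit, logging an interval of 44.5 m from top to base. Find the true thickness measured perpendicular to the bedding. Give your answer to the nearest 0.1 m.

Two edge vectors: DH-1→DH-2 = (-11, -257, -98.3), DH-1→DH-3 = (-40, -101, -45.8).
Normal n = (DH-1→DH-2) × (DH-1→DH-3) = (1842.3, 3428.2, -9169).
So ∂z/∂x = −n_x/n_z = 0.20093 and ∂z/∂y = −n_y/n_z = 0.37389.
|∇z| = √(a²+b²) = 0.42446, so dip δ = arctan(0.42446) = 23.00°.
True thickness = vertical thickness × cos δ = 44.5 × cos 23.00° = 41.0 m.

41.0 m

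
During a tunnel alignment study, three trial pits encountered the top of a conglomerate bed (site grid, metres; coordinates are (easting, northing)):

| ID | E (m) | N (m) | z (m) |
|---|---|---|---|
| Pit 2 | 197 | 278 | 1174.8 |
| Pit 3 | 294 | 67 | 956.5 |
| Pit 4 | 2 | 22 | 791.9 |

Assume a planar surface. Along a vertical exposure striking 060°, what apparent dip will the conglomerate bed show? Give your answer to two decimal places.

42.95°

Let the plane be z = a·E + b·N + c.
Pit 3−Pit 2: 97a − 211b = −218.3;  Pit 4−Pit 2: −195a − 256b = −382.9.
Solving gives a = 0.37751, b = 1.20815.
Unit vector along 060° is (sin 60°, cos 60°) = (0.8660, 0.5000).
Slope in that direction = a·(0.8660) + b·(0.5000) = 0.93101.
Apparent dip = arctan|0.93101| = 42.95° (true dip is 51.7°, so apparent ≤ true as expected).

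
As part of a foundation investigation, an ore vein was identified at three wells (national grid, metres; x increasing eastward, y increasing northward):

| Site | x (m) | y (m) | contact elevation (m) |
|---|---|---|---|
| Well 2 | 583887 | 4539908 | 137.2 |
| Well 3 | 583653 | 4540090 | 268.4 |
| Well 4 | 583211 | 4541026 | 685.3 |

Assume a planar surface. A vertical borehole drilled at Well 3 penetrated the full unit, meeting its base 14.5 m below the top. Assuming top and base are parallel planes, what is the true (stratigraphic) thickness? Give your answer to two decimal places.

13.26 m

Let the plane be z = a·x + b·y + c.
Well 3−Well 2: −234a + 182b = 131.2;  Well 4−Well 2: −676a + 1118b = 548.1.
Solving gives a = −0.33863, b = 0.28550.
|∇z| = √(a²+b²) = 0.44292, so dip δ = arctan(0.44292) = 23.89°.
True thickness = vertical thickness × cos δ = 14.5 × cos 23.89° = 13.26 m.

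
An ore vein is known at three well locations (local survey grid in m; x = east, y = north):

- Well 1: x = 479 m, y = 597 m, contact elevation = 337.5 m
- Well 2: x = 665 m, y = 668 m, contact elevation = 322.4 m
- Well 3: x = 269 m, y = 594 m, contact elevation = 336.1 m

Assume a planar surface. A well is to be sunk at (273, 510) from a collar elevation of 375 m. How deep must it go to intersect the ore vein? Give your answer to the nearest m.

Let the plane be z = a·x + b·y + c.
Well 2−Well 1: 186a + 71b = −15.1;  Well 3−Well 1: −210a − 3b = −1.4.
Solving gives a = 0.01008, b = −0.23909.
Then c = 337.5 − a·479 − b·597 = 475.41.
At (273, 510): z_contact = 2.8 − 121.9 + 475.41 = 356.2 m.
Depth below ground = 375 − 356.2 = 19 m.

19 m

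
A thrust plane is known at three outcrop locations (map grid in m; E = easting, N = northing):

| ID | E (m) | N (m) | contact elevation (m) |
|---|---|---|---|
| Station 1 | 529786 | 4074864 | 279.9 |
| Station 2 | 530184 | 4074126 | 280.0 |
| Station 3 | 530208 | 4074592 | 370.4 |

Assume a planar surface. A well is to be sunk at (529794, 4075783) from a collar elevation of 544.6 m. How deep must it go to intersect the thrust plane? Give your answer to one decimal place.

Let the plane be z = a·E + b·N + c.
Station 2−Station 1: 398a − 738b = 0.1;  Station 3−Station 1: 422a − 272b = 90.5.
Solving gives a = 0.328584506, b = 0.177068609.
Then c = 279.9 − a·529786 − b·4074864 = −895330.07.
At (529794, 4075783): z_contact = 174082.10 + 721693.23 − 895330.07 = 445.25 m.
Depth below ground = 544.6 − 445.25 = 99.3 m.

99.3 m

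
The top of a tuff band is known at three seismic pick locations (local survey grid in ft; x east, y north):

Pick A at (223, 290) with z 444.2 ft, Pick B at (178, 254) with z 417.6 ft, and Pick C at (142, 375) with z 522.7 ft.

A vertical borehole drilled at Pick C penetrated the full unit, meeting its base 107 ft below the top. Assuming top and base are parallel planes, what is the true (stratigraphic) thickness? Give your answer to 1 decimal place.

81.6 ft

Let the plane be z = a·x + b·y + c.
Pick B−Pick A: −45a − 36b = −26.6;  Pick C−Pick A: −81a + 85b = 78.5.
Solving gives a = −0.08382, b = 0.84366.
|∇z| = √(a²+b²) = 0.84781, so dip δ = arctan(0.84781) = 40.29°.
True thickness = vertical thickness × cos δ = 107 × cos 40.29° = 81.6 ft.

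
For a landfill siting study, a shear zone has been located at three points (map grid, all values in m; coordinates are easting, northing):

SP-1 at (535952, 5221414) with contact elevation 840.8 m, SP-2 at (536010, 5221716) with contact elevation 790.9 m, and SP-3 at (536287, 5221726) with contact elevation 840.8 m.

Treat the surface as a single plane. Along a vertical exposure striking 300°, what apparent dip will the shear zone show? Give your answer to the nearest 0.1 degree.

Two edge vectors: SP-1→SP-2 = (58, 302, -49.9), SP-1→SP-3 = (335, 312, 0).
Normal n = (SP-1→SP-2) × (SP-1→SP-3) = (15568.8, -16716.5, -83074).
So ∂z/∂easting = −n_x/n_z = 0.18741 and ∂z/∂northing = −n_y/n_z = −0.20122.
Unit vector along 300° is (sin 300°, cos 300°) = (-0.8660, 0.5000).
Slope in that direction = a·(-0.8660) + b·(0.5000) = −0.26291.
Apparent dip = arctan|0.26291| = 14.7° (true dip is 15.4°, so apparent ≤ true as expected).

14.7°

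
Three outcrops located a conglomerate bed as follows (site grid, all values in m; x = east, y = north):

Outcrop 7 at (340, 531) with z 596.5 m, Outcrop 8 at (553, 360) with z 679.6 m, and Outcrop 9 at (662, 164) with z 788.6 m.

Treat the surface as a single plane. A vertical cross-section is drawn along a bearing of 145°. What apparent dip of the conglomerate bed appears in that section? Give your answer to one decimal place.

Two edge vectors: Outcrop 7→Outcrop 8 = (213, -171, 83.1), Outcrop 7→Outcrop 9 = (322, -367, 192.1).
Normal n = (Outcrop 7→Outcrop 8) × (Outcrop 7→Outcrop 9) = (-2351.4, -14159.1, -23109).
So ∂z/∂x = −n_x/n_z = −0.10175 and ∂z/∂y = −n_y/n_z = −0.61271.
Unit vector along 145° is (sin 145°, cos 145°) = (0.5736, -0.8192).
Slope in that direction = a·(0.5736) + b·(-0.8192) = 0.44354.
Apparent dip = arctan|0.44354| = 23.9° (true dip is 31.8°, so apparent ≤ true as expected).

23.9°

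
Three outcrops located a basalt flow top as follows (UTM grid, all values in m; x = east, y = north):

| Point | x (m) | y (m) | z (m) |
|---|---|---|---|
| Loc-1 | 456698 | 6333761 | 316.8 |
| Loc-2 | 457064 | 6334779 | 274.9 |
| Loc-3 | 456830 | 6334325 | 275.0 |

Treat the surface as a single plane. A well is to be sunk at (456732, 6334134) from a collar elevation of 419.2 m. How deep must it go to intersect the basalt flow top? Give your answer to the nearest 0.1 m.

144.0 m

Two edge vectors: Loc-1→Loc-2 = (366, 1018, -41.9), Loc-1→Loc-3 = (132, 564, -41.8).
Normal n = (Loc-1→Loc-2) × (Loc-1→Loc-3) = (-18920.8, 9768, 72048).
So ∂z/∂x = −n_x/n_z = 0.262613813 and ∂z/∂y = −n_y/n_z = −0.135576282.
Intercept c from Loc-1: 316.8 − 119935.20 + 858707.77 = 739089.37.
At (456732, 6334134): z_contact = 119944.13 − 858758.34 + 739089.37 = 275.16 m.
Depth below ground = 419.2 − 275.16 = 144.0 m.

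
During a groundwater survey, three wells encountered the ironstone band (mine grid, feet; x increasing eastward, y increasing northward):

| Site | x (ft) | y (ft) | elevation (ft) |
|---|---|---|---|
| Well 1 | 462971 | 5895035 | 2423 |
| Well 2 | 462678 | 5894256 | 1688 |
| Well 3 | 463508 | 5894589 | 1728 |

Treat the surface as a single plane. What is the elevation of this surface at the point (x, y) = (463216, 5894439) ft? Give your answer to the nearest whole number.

1678 ft

Let the plane be z = a·x + b·y + c.
Well 2−Well 1: −293a − 779b = −735;  Well 3−Well 1: 537a − 446b = −695.
Solving gives a = −0.38906122, b = 1.08985230.
Then c = 2423 − a·462971 − b·5895035 = −6242170.36.
At (463216, 5894439): z = −180219.4 + 6424067.9 − 6242170.36 = 1678.1 ft.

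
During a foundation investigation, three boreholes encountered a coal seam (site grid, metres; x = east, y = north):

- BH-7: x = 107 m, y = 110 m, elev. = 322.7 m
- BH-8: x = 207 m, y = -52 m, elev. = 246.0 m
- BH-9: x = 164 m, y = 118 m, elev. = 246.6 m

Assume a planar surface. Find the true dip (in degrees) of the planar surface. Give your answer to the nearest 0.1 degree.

53.1°

Let the plane be z = a·x + b·y + c.
BH-8−BH-7: 100a − 162b = −76.7;  BH-9−BH-7: 57a + 8b = −76.1.
Solving gives a = −1.28979, b = −0.32271.
Gradient magnitude |∇z| = √(a² + b²) = √(1.66357 + 0.10414) = 1.32955.
True dip = arctan(1.32955) = 53.1°, dipping toward ENE (azimuth ≈ 076°).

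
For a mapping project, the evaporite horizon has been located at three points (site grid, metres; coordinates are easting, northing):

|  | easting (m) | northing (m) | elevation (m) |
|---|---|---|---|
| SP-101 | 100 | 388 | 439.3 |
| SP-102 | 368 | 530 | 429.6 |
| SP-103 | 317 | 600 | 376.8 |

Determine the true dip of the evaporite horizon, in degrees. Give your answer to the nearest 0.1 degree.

Let the plane be z = a·easting + b·northing + c.
SP-102−SP-101: 268a + 142b = −9.7;  SP-103−SP-101: 217a + 212b = −62.5.
Solving gives a = 0.26223, b = −0.56323.
Gradient magnitude |∇z| = √(a² + b²) = √(0.06877 + 0.31723) = 0.62128.
True dip = arctan(0.62128) = 31.9°, dipping toward NNW (azimuth ≈ 335°).

31.9°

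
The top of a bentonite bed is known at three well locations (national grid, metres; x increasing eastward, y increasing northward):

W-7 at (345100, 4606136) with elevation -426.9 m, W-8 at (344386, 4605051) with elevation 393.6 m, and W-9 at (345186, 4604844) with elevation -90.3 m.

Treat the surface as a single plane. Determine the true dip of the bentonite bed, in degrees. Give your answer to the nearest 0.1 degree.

Let the plane be z = a·x + b·y + c.
W-8−W-7: −714a − 1085b = 820.5;  W-9−W-7: 86a − 1292b = 336.6.
Solving gives a = −0.68407, b = −0.30606.
Gradient magnitude |∇z| = √(a² + b²) = √(0.46795 + 0.09367) = 0.74941.
True dip = arctan(0.74941) = 36.8°, dipping toward ENE (azimuth ≈ 066°).

36.8°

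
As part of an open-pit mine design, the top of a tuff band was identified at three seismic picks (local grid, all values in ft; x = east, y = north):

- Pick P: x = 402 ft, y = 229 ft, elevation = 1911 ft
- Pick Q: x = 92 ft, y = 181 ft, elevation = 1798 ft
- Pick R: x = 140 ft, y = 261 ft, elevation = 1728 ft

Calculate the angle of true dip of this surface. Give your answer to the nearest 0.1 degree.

53.0°

Let the plane be z = a·x + b·y + c.
Pick Q−Pick P: −310a − 48b = −113;  Pick R−Pick P: −262a + 32b = −183.
Solving gives a = 0.55121, b = −1.20573.
Gradient magnitude |∇z| = √(a² + b²) = √(0.30383 + 1.45377) = 1.32575.
True dip = arctan(1.32575) = 53.0°, dipping toward NNW (azimuth ≈ 335°).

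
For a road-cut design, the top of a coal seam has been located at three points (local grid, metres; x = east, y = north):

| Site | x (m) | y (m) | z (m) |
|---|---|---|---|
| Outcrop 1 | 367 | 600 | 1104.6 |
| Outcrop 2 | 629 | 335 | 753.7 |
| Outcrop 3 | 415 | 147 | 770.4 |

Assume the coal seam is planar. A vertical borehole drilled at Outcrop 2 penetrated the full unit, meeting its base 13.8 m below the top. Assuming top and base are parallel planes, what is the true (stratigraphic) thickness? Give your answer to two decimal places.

10.05 m

Two edge vectors: Outcrop 1→Outcrop 2 = (262, -265, -350.9), Outcrop 1→Outcrop 3 = (48, -453, -334.2).
Normal n = (Outcrop 1→Outcrop 2) × (Outcrop 1→Outcrop 3) = (-70394.7, 70717.2, -105966).
So ∂z/∂x = −n_x/n_z = −0.66431 and ∂z/∂y = −n_y/n_z = 0.66736.
|∇z| = √(a²+b²) = 0.94164, so dip δ = arctan(0.94164) = 43.28°.
True thickness = vertical thickness × cos δ = 13.8 × cos 43.28° = 10.05 m.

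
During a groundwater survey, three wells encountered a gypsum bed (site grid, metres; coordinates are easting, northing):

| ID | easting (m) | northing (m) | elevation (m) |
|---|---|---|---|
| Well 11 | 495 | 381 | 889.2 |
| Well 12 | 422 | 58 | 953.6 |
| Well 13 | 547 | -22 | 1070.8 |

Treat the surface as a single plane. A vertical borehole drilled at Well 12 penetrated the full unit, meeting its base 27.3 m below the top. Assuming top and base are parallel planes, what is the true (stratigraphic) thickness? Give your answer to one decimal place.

Let the plane be z = a·easting + b·northing + c.
Well 12−Well 11: −73a − 323b = 64.4;  Well 13−Well 11: 52a − 403b = 181.6.
Solving gives a = 0.70764, b = −0.35931.
|∇z| = √(a²+b²) = 0.79364, so dip δ = arctan(0.79364) = 38.44°.
True thickness = vertical thickness × cos δ = 27.3 × cos 38.44° = 21.4 m.

21.4 m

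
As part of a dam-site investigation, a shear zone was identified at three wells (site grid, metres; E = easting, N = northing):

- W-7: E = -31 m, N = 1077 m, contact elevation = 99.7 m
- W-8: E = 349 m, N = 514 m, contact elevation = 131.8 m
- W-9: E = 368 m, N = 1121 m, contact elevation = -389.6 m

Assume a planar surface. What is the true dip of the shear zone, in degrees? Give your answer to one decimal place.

54.5°

Two edge vectors: W-7→W-8 = (380, -563, 32.1), W-7→W-9 = (399, 44, -489.3).
Normal n = (W-7→W-8) × (W-7→W-9) = (274063.5, 198741.9, 241357).
So ∂z/∂E = −n_x/n_z = −1.13551 and ∂z/∂N = −n_y/n_z = −0.82344.
Gradient magnitude |∇z| = √(a² + b²) = √(1.28938 + 0.67805) = 1.40265.
True dip = arctan(1.40265) = 54.5°, dipping toward NE (azimuth ≈ 054°).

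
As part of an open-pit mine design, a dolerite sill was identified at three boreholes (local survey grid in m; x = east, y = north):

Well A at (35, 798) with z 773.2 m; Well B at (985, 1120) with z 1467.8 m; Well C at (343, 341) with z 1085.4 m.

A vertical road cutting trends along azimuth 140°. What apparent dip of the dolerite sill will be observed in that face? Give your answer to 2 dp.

31.90°

Let the plane be z = a·x + b·y + c.
Well B−Well A: 950a + 322b = 694.6;  Well C−Well A: 308a − 457b = 312.2.
Solving gives a = 0.78369, b = −0.15498.
Unit vector along 140° is (sin 140°, cos 140°) = (0.6428, -0.7660).
Slope in that direction = a·(0.6428) + b·(-0.7660) = 0.62246.
Apparent dip = arctan|0.62246| = 31.90° (true dip is 38.6°, so apparent ≤ true as expected).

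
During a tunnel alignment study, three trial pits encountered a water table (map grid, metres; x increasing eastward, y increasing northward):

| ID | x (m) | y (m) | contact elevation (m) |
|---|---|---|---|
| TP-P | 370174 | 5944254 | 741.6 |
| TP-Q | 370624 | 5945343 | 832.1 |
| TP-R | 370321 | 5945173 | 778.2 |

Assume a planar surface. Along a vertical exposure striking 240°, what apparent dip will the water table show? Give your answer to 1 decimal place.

Let the plane be z = a·x + b·y + c.
TP-Q−TP-P: 450a + 1089b = 90.5;  TP-R−TP-P: 147a + 919b = 36.6.
Solving gives a = 0.17088, b = 0.01249.
Unit vector along 240° is (sin 240°, cos 240°) = (-0.8660, -0.5000).
Slope in that direction = a·(-0.8660) + b·(-0.5000) = −0.15423.
Apparent dip = arctan|0.15423| = 8.8° (true dip is 9.7°, so apparent ≤ true as expected).

8.8°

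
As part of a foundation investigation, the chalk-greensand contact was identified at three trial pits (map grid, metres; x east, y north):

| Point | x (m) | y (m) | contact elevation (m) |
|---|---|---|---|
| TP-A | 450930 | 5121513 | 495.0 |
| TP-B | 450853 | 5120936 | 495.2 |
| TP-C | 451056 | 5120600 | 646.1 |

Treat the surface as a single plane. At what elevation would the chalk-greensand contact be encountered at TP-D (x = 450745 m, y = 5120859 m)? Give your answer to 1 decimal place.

Let the plane be z = a·x + b·y + c.
TP-B−TP-A: −77a − 577b = 0.2;  TP-C−TP-A: 126a − 913b = 151.1.
Solving gives a = 0.608393530, b = −0.081536052.
Then c = 495 − a·450930 − b·5121513 = 143740.05.
At (450745, 5120859): z = 274230.3 − 417534.6 + 143740.05 = 435.8 m.

435.8 m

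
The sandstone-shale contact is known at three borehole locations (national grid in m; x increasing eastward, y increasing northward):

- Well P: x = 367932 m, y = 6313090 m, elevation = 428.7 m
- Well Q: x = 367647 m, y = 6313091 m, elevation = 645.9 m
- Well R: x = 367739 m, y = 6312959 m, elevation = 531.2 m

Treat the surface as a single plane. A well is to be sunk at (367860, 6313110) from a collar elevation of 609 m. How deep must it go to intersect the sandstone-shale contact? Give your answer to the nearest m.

Let the plane be z = a·x + b·y + c.
Well Q−Well P: −285a + 1b = 217.2;  Well R−Well P: −193a − 131b = 102.5.
Solving gives a = −0.76091718, b = 0.33860318.
Then c = 428.7 − a·367932 − b·6313090 = −1857237.85.
At (367860, 6313110): z_contact = −279911.0 + 2137639.1 − 1857237.85 = 490.3 m.
Depth below ground = 609 − 490.3 = 119 m.

119 m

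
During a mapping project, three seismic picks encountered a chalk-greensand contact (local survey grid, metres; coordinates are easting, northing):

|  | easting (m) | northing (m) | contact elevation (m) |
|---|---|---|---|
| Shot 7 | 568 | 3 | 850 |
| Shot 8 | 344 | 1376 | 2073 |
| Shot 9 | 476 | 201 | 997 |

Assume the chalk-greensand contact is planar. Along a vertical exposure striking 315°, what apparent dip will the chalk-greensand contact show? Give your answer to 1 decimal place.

18.7°

Let the plane be z = a·easting + b·northing + c.
Shot 8−Shot 7: −224a + 1373b = 1223;  Shot 9−Shot 7: −92a + 198b = 147.
Solving gives a = 0.49196, b = 0.97101.
Unit vector along 315° is (sin 315°, cos 315°) = (-0.7071, 0.7071).
Slope in that direction = a·(-0.7071) + b·(0.7071) = 0.33874.
Apparent dip = arctan|0.33874| = 18.7° (true dip is 47.4°, so apparent ≤ true as expected).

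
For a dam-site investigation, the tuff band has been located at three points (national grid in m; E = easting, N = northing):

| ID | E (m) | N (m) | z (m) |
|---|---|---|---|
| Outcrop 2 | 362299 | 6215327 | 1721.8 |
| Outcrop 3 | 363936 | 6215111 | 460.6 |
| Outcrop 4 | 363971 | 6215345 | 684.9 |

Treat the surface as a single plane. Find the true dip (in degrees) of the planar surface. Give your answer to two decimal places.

Two edge vectors: Outcrop 2→Outcrop 3 = (1637, -216, -1261.2), Outcrop 2→Outcrop 4 = (1672, 18, -1036.9).
Normal n = (Outcrop 2→Outcrop 3) × (Outcrop 2→Outcrop 4) = (246672, -411321.1, 390618).
So ∂z/∂E = −n_x/n_z = −0.63149 and ∂z/∂N = −n_y/n_z = 1.05300.
Gradient magnitude |∇z| = √(a² + b²) = √(0.39878 + 1.10881) = 1.22784.
True dip = arctan(1.22784) = 50.84°, dipping toward SSE (azimuth ≈ 149°).

50.84°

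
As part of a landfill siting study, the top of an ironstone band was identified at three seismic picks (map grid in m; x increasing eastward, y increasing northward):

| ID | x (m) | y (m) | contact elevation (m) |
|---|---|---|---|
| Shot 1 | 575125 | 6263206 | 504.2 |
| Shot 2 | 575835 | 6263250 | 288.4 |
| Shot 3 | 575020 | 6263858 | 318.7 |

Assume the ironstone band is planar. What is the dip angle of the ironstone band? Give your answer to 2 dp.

Two edge vectors: Shot 1→Shot 2 = (710, 44, -215.8), Shot 1→Shot 3 = (-105, 652, -185.5).
Normal n = (Shot 1→Shot 2) × (Shot 1→Shot 3) = (132539.6, 154364, 467540).
So ∂z/∂x = −n_x/n_z = −0.28348 and ∂z/∂y = −n_y/n_z = −0.33016.
Gradient magnitude |∇z| = √(a² + b²) = √(0.08036 + 0.10901) = 0.43517.
True dip = arctan(0.43517) = 23.52°, dipping toward NE (azimuth ≈ 041°).

23.52°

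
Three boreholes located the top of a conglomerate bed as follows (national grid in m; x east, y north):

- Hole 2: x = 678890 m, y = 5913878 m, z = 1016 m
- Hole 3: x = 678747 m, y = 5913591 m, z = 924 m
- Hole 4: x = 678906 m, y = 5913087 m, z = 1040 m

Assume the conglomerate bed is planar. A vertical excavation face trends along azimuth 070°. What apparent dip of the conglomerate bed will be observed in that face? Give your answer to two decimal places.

32.22°

Let the plane be z = a·x + b·y + c.
Hole 3−Hole 2: −143a − 287b = −92;  Hole 4−Hole 2: 16a − 791b = 24.
Solving gives a = 0.67678, b = −0.01665.
Unit vector along 070° is (sin 70°, cos 70°) = (0.9397, 0.3420).
Slope in that direction = a·(0.9397) + b·(0.3420) = 0.63027.
Apparent dip = arctan|0.63027| = 32.22° (true dip is 34.1°, so apparent ≤ true as expected).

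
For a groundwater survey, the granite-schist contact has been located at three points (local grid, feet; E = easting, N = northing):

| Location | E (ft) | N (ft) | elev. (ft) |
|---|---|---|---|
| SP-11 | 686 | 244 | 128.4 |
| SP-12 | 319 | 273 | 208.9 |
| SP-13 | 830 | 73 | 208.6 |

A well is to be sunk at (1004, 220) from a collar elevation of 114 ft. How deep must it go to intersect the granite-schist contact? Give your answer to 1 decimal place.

56.1 ft

Let the plane be z = a·E + b·N + c.
SP-12−SP-11: −367a + 29b = 80.5;  SP-13−SP-11: 144a − 171b = 80.2.
Solving gives a = −0.274685, b = −0.700319.
Then c = 128.4 − a·686 − b·244 = 487.71.
At (1004, 220): z_contact = −275.78 − 154.07 + 487.71 = 57.86 ft.
Depth below ground = 114 − 57.86 = 56.1 ft.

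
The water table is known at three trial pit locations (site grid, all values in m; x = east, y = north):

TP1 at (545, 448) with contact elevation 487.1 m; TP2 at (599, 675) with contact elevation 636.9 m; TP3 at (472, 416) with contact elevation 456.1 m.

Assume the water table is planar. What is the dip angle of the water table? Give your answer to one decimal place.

Two edge vectors: TP1→TP2 = (54, 227, 149.8), TP1→TP3 = (-73, -32, -31).
Normal n = (TP1→TP2) × (TP1→TP3) = (-2243.4, -9261.4, 14843).
So ∂z/∂x = −n_x/n_z = 0.15114 and ∂z/∂y = −n_y/n_z = 0.62396.
Gradient magnitude |∇z| = √(a² + b²) = √(0.02284 + 0.38932) = 0.64200.
True dip = arctan(0.64200) = 32.7°, dipping toward SSW (azimuth ≈ 194°).

32.7°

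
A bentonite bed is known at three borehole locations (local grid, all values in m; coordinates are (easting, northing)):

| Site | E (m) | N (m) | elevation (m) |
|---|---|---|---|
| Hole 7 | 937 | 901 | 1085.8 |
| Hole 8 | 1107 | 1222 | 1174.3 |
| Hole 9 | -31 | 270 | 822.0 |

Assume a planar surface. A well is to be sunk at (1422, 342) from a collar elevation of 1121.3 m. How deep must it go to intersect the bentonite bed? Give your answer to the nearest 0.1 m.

Two edge vectors: Hole 7→Hole 8 = (170, 321, 88.5), Hole 7→Hole 9 = (-968, -631, -263.8).
Normal n = (Hole 7→Hole 8) × (Hole 7→Hole 9) = (-28836.3, -40822, 203458).
So ∂z/∂E = −n_x/n_z = 0.141731 and ∂z/∂N = −n_y/n_z = 0.200641.
Intercept c from Hole 7: 1085.8 − 132.80 − 180.78 = 772.22.
At (1422, 342): z_contact = 201.54 + 68.62 + 772.22 = 1042.38 m.
Depth below ground = 1121.3 − 1042.38 = 78.9 m.

78.9 m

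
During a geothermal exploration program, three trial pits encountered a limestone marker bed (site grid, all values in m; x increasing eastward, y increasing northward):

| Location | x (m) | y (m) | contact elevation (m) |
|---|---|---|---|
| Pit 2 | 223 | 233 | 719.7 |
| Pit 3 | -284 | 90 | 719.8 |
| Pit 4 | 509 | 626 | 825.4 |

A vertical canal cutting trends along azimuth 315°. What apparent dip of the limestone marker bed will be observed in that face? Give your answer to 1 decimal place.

Two edge vectors: Pit 2→Pit 3 = (-507, -143, 0.1), Pit 2→Pit 4 = (286, 393, 105.7).
Normal n = (Pit 2→Pit 3) × (Pit 2→Pit 4) = (-15154.4, 53618.5, -158353).
So ∂z/∂x = −n_x/n_z = −0.09570 and ∂z/∂y = −n_y/n_z = 0.33860.
Unit vector along 315° is (sin 315°, cos 315°) = (-0.7071, 0.7071).
Slope in that direction = a·(-0.7071) + b·(0.7071) = 0.30710.
Apparent dip = arctan|0.30710| = 17.1° (true dip is 19.4°, so apparent ≤ true as expected).

17.1°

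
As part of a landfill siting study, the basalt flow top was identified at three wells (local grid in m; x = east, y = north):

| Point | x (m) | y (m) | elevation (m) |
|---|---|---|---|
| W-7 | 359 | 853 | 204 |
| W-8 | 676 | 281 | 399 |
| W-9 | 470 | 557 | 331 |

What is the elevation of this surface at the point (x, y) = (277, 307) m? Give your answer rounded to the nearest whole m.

Two edge vectors: W-7→W-8 = (317, -572, 195), W-7→W-9 = (111, -296, 127).
Normal n = (W-7→W-8) × (W-7→W-9) = (-14924, -18614, -30340).
So ∂z/∂x = −n_x/n_z = −0.49189 and ∂z/∂y = −n_y/n_z = −0.61351.
Intercept c from W-7: 204 + 176.59 + 523.33 = 903.92.
At (277, 307): z = −136.3 − 188.3 + 903.92 = 579.3 m.

579 m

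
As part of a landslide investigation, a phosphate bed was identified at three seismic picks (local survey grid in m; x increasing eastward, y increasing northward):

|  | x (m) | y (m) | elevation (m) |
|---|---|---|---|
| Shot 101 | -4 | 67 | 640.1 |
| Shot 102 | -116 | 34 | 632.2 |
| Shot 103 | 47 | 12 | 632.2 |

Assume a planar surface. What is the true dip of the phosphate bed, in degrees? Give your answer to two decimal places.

Two edge vectors: Shot 101→Shot 102 = (-112, -33, -7.9), Shot 101→Shot 103 = (51, -55, -7.9).
Normal n = (Shot 101→Shot 102) × (Shot 101→Shot 103) = (-173.8, -1287.7, 7843).
So ∂z/∂x = −n_x/n_z = 0.02216 and ∂z/∂y = −n_y/n_z = 0.16418.
Gradient magnitude |∇z| = √(a² + b²) = √(0.00049 + 0.02696) = 0.16567.
True dip = arctan(0.16567) = 9.41°, dipping toward S (azimuth ≈ 188°).

9.41°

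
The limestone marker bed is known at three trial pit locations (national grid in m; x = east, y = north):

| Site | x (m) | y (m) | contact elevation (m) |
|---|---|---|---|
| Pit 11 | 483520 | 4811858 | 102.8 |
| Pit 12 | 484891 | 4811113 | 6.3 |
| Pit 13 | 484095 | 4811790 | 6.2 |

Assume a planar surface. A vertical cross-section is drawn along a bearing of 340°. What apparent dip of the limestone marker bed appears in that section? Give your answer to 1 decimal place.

Let the plane be z = a·x + b·y + c.
Pit 12−Pit 11: 1371a − 745b = −96.5;  Pit 13−Pit 11: 575a − 68b = −96.6.
Solving gives a = −0.19515, b = −0.22960.
Unit vector along 340° is (sin 340°, cos 340°) = (-0.3420, 0.9397).
Slope in that direction = a·(-0.3420) + b·(0.9397) = −0.14901.
Apparent dip = arctan|0.14901| = 8.5° (true dip is 16.8°, so apparent ≤ true as expected).

8.5°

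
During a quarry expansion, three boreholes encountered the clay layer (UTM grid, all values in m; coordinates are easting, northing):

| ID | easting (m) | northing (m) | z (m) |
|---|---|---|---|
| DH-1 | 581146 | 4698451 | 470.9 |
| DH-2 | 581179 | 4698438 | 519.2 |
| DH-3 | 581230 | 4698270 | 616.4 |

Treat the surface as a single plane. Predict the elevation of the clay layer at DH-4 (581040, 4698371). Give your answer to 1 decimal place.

Let the plane be z = a·easting + b·northing + c.
DH-2−DH-1: 33a − 13b = 48.3;  DH-3−DH-1: 84a − 181b = 145.5.
Solving gives a = 1.403564843, b = −0.152489244.
Then c = 470.9 − a·581146 − b·4698451 = −98741.95.
At (581040, 4698371): z = 815527.3 − 716451.0 − 98741.95 = 334.3 m.

334.3 m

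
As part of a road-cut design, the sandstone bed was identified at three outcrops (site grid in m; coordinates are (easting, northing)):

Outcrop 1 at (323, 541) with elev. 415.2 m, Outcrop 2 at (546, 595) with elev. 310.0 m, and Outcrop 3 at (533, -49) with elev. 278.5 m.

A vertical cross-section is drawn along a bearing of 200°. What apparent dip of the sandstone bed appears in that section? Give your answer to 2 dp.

Two edge vectors: Outcrop 1→Outcrop 2 = (223, 54, -105.2), Outcrop 1→Outcrop 3 = (210, -590, -136.7).
Normal n = (Outcrop 1→Outcrop 2) × (Outcrop 1→Outcrop 3) = (-69449.8, 8392.1, -142910).
So ∂z/∂E = −n_x/n_z = −0.48597 and ∂z/∂N = −n_y/n_z = 0.05872.
Unit vector along 200° is (sin 200°, cos 200°) = (-0.3420, -0.9397).
Slope in that direction = a·(-0.3420) + b·(-0.9397) = 0.11103.
Apparent dip = arctan|0.11103| = 6.34° (true dip is 26.1°, so apparent ≤ true as expected).

6.34°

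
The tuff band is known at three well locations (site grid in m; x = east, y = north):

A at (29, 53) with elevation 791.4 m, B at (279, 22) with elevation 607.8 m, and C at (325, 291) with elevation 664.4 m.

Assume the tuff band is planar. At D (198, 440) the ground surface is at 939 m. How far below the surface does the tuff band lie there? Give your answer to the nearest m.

137 m

Let the plane be z = a·x + b·y + c.
B−A: 250a − 31b = −183.6;  C−A: 296a + 238b = −127.
Solving gives a = −0.69360, b = 0.32902.
Then c = 791.4 − a·29 − b·53 = 794.08.
At (198, 440): z_contact = −137.3 + 144.8 + 794.08 = 801.5 m.
Depth below ground = 939 − 801.5 = 137 m.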